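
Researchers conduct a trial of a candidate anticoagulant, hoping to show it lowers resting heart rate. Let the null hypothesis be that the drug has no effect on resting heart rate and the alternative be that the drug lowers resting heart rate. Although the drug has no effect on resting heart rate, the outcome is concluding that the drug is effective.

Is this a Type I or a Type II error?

Type I error

'Concluding that the drug is effective' corresponds to rejecting H₀.
H₀ was rejected but H₀ is true — a Type I error (false positive).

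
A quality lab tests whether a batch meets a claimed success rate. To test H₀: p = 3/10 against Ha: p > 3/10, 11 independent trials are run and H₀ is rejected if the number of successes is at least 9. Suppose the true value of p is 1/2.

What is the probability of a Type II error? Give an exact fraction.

Under the alternative p = 1/2, Y ~ Binomial(11, 1/2); β is the probability the test does not reject, P(Y < 9).
Summing C(11,j)·(1/2)^j·(1/2)^{11-j} for j = 0..8 gives 1981/2048.

1981/2048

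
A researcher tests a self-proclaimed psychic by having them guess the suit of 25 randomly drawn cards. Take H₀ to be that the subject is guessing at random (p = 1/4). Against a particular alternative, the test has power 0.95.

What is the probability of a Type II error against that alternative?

Power = 1 − β, so β = 1 − 0.95 = 0.05.

0.05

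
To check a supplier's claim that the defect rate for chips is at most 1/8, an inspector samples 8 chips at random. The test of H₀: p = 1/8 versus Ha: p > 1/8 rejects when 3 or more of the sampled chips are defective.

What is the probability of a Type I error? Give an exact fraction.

1129899/16777216

Under H₀, K ~ Binomial(8, 1/8); the Type I error rate is P(K ≥ 3).
Via the complement, α = 1 − Σ_{j=0}^{2} C(8,j)(1/8)^j(7/8)^{8-j} = 1129899/16777216.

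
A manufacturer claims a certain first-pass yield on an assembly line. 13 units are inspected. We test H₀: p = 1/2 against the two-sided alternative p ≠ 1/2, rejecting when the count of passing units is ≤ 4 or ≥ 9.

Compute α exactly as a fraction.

1093/4096

α = P(X ≤ 4 or X ≥ 9 | p = 1/2), X ~ Binomial(13, 1/2).
Each tail has probability (1 + 13 + 78 + 286 + 715)/8192; doubling gives α = 2186/8192 = 1093/4096.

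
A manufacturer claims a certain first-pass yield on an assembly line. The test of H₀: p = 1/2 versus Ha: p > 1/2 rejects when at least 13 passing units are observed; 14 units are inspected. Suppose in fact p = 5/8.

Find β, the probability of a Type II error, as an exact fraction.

β = P(fail to reject H₀ | Ha true) = P(K ≤ 12 | p = 5/8), K ~ Binomial(14, 5/8).
Summing C(14,j)·(5/8)^j·(3/8)^{14-j} for j = 0..12 gives 4340673464229/4398046511104.

4340673464229/4398046511104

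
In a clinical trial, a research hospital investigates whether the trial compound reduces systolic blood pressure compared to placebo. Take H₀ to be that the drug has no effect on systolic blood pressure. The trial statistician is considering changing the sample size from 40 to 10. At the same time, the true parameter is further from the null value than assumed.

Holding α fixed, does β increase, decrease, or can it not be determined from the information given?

The first change alone would make β increase; the second alone would make β decrease. Which effect dominates depends on the magnitudes, which are not given.

Cannot be determined from the information given.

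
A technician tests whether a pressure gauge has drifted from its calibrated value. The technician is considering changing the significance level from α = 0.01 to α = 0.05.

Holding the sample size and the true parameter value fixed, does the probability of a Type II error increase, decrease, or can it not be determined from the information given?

It decreases.

A larger α widens the rejection region, so when the alternative is true more outcomes lead to rejection — failing to reject becomes less likely.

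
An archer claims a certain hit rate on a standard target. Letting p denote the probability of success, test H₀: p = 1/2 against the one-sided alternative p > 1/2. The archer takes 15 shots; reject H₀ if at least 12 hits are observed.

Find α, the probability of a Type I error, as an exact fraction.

Under H₀, S ~ Binomial(15, 1/2), and α = P(S ≥ 12).
That's C(15,12) + C(15,13) + C(15,14) + C(15,15) over 2^15, i.e. (455 + 105 + 15 + 1)/32768 = 576/32768 = 9/512.

9/512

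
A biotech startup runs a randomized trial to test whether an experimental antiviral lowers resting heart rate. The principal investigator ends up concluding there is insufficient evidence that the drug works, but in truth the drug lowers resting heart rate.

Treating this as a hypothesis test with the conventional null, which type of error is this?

Type II error

The null hypothesis here is that the drug has no effect on resting heart rate.
'Concluding there is insufficient evidence that the drug works' corresponds to failing to reject H₀.
H₀ was not rejected but H₀ is false — a Type II error (false negative).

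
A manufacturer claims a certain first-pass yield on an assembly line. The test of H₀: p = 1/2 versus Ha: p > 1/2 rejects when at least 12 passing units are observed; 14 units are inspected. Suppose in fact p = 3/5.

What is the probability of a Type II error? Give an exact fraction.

β = P(fail to reject H₀ | Ha true) = P(S ≤ 11 | p = 3/5), S ~ Binomial(14, 3/5).
Adding the binomial probabilities P(S=0)+…+P(S=11) at p = 3/5 gives 5860647088/6103515625.

5860647088/6103515625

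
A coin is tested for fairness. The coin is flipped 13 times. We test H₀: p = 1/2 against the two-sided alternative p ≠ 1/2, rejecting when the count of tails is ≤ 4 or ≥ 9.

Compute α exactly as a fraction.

Under H₀, K ~ Binomial(13, 1/2); α is the probability of landing in either tail, P(K ≤ 4) + P(K ≥ 9).
Each tail has probability (1 + 13 + 78 + 286 + 715)/8192; doubling gives α = 2186/8192 = 1093/4096.

1093/4096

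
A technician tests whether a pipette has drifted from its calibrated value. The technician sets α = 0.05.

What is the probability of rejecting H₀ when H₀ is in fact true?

The significance level α is, by definition, the probability of a Type I error — P(reject H₀ | H₀ true).

0.05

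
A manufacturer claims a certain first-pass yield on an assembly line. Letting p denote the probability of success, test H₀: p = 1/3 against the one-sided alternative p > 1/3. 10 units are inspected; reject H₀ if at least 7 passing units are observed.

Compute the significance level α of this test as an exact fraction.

43/2187

Under H₀, K ~ Binomial(10, 1/3), and α = P(K ≥ 7).
Adding the binomial terms for j = 7 through 10 with p = 1/3 yields 43/2187.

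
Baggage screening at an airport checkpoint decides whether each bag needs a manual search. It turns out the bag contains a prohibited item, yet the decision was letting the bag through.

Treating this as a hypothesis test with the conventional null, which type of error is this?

Type II error

The null hypothesis here is that the bag contains no prohibited items.
'Letting the bag through' corresponds to failing to reject H₀.
H₀ was not rejected but H₀ is false — a Type II error (false negative).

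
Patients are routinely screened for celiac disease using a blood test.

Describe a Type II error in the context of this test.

A Type II error would mean concluding that the patient does not have celiac disease (or at least failing to establish that the patient has celiac disease) when in fact the patient has celiac disease.

With the conventional null hypothesis that the patient does not have celiac disease:
A Type II error is failing to reject H₀ when H₀ is false.
Here that means clearing the patient as negative when actually the patient has celiac disease.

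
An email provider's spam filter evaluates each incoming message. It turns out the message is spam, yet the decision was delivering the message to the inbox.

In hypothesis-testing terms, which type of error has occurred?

The null hypothesis here is that the message is legitimate (not spam).
'Delivering the message to the inbox' corresponds to failing to reject H₀.
H₀ was not rejected but H₀ is false — a Type II error (false negative).

Type II error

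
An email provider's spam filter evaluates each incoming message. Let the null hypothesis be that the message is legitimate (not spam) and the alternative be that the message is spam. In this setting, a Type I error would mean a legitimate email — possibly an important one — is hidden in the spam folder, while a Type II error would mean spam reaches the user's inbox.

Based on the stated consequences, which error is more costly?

The Type I consequence (a legitimate email — possibly an important one — is hidden in the spam folder) is more severe than the Type II consequence (spam reaches the user's inbox).

Type I error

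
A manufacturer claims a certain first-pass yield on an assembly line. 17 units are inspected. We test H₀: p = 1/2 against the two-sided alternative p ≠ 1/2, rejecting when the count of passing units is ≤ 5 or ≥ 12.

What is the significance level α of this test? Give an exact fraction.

4701/32768

Under H₀, K ~ Binomial(17, 1/2); α is the probability of landing in either tail, P(K ≤ 5) + P(K ≥ 12).
The two tails are symmetric, so α = 2·(1 + 17 + 136 + 680 + 2380 + 6188)/2^17 = 18804/131072 = 4701/32768.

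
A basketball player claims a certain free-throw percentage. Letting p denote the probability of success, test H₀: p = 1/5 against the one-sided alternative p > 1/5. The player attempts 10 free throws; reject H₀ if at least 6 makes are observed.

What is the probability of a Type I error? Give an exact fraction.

62201/9765625

Under H₀, K ~ Binomial(10, 1/5), and α = P(K ≥ 6).
P(K ≥ 6) = Σ_{j=6}^{10} C(10,j)·(1/5)^j·(4/5)^{10-j} = 62201/9765625.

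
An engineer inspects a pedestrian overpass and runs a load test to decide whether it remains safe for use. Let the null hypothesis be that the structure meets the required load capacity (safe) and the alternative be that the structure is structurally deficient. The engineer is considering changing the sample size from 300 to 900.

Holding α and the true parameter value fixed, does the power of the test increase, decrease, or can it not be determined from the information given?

A larger sample reduces the standard error, pulling the sampling distribution under Ha further from the non-rejection region.
Since power = 1 − β and β decreases, power increases.

It increases.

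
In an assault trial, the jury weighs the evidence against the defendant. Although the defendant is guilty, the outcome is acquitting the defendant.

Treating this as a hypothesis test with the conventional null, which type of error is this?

The null hypothesis here is that the defendant is innocent.
'Acquitting the defendant' corresponds to failing to reject H₀.
H₀ was not rejected but H₀ is false — a Type II error (false negative).

Type II error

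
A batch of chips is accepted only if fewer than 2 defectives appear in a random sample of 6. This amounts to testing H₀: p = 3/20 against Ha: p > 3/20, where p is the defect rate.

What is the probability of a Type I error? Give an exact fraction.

The significance level is the probability, assuming p = 3/20, of seeing 2 or more defectives in 6 draws.
α = 1 − P(K ≤ 1) = 1 − 9938999/12800000 = 2861001/12800000.

2861001/12800000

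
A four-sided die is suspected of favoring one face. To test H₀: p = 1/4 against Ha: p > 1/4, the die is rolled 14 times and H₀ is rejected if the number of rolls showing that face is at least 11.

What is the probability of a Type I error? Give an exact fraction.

The Type I error probability is α = P(Y ≥ 11) computed under H₀, where Y ~ Binomial(14, 1/4).
Summing C(14,j)(1/4)^j(3/4)^{14−j} for j = 11,…,14 gives 5345/134217728.

5345/134217728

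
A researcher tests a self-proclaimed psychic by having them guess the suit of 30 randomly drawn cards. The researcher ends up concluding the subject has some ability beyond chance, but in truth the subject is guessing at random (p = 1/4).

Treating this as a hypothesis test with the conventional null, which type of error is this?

Type I error

The null hypothesis here is that the subject is guessing at random (p = 1/4).
'Concluding the subject has some ability beyond chance' corresponds to rejecting H₀.
H₀ was rejected but H₀ is true — a Type I error (false positive).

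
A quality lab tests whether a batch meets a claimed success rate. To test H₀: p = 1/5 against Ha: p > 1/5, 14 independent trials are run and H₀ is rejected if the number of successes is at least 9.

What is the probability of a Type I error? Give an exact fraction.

2331113/6103515625

Under H₀, Y ~ Binomial(14, 1/5), and α = P(Y ≥ 9).
P(Y ≥ 9) = Σ_{j=9}^{14} C(14,j)·(1/5)^j·(4/5)^{14-j} = 2331113/6103515625.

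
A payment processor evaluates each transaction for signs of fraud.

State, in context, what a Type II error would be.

A Type II error would mean concluding that the transaction is legitimate (or at least failing to establish that the transaction is fraudulent) when in fact the transaction is fraudulent.

With the conventional null hypothesis that the transaction is legitimate:
A Type II error is failing to reject H₀ when H₀ is false.
Here that means approving the transaction when actually the transaction is fraudulent.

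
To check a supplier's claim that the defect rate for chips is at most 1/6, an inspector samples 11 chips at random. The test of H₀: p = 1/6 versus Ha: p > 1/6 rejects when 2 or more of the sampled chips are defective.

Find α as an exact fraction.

α = P(reject H₀ | H₀ true) = P(K ≥ 2 | p = 1/6), K ~ Binomial(11, 1/6).
Computing the lower-tail complement: 1 − 9765625/22674816 = 12909191/22674816.

12909191/22674816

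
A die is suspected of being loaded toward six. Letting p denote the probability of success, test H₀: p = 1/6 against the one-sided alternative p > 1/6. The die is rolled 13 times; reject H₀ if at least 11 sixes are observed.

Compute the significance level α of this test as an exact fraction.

7/45349632

α = P(reject H₀ | H₀ true) = P(S ≥ 11 | p = 1/6), with S ~ Binomial(13, 1/6).
Summing C(13,j)(1/6)^j(5/6)^{13−j} for j = 11,…,13 gives 7/45349632.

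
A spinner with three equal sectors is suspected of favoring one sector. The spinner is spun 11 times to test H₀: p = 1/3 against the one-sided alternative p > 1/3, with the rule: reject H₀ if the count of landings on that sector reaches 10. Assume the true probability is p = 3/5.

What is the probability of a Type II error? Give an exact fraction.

A Type II error is failing to reject when Ha holds: with p = 3/5, β = P(K ≤ 9).
Summing C(11,j)·(3/5)^j·(2/5)^{11-j} for j = 0..9 gives 1894076/1953125.

1894076/1953125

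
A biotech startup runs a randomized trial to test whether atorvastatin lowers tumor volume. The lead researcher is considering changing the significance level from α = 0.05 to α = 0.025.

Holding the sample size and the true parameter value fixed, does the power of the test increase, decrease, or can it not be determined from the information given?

It decreases.

A smaller α moves the rejection region further into the tail. With the alternative true, more outcomes now fall outside the rejection region, so failing to reject becomes more likely.
Since power = 1 − β and β increases, power decreases.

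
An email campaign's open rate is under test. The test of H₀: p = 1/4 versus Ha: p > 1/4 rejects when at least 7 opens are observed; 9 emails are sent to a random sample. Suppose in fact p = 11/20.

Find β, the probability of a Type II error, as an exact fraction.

54431799039/64000000000

Under the alternative p = 11/20, K ~ Binomial(9, 11/20); β is the probability the test does not reject, P(K < 7).
Equivalently, β = 1 − P(K ≥ 7) = 54431799039/64000000000.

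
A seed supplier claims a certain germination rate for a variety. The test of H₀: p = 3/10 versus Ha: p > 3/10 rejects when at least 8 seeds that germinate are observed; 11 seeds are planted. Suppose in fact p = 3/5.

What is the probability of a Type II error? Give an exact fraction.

6872224/9765625

β = P(fail to reject H₀ | Ha true) = P(Y ≤ 7 | p = 3/5), Y ~ Binomial(11, 3/5).
Equivalently, β = 1 − P(Y ≥ 8) = 6872224/9765625.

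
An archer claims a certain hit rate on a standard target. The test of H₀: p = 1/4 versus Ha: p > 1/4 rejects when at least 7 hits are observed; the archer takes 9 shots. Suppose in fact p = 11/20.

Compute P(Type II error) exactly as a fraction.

A Type II error is failing to reject when Ha holds: with p = 11/20, β = P(X ≤ 6).
Adding the binomial probabilities P(X=0)+…+P(X=6) at p = 11/20 gives 54431799039/64000000000.

54431799039/64000000000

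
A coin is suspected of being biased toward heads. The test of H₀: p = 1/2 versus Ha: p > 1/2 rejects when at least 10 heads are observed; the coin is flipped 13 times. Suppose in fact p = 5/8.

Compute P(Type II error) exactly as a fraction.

β = P(fail to reject H₀ | Ha true) = P(Y ≤ 9 | p = 5/8), Y ~ Binomial(13, 5/8).
Summing C(13,j)·(5/8)^j·(3/8)^{13-j} for j = 0..9 gives 107331531597/137438953472.

107331531597/137438953472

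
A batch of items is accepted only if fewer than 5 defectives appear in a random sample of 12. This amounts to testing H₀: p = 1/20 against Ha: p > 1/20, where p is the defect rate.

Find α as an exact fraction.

75344392367/409600000000000

Under H₀, X ~ Binomial(12, 1/20); the Type I error rate is P(X ≥ 5).
Computing the lower-tail complement: 1 − 409524655607633/409600000000000 = 75344392367/409600000000000.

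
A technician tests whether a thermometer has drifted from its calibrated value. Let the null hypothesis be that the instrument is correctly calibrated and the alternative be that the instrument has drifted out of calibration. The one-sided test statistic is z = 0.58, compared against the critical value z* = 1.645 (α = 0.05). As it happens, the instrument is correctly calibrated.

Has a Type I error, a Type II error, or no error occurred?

No error — this is a correct decision.

Since z = 0.58 ≤ z* = 1.645, H₀ is not rejected.
H₀ is true (actually the instrument is correctly calibrated).
The decision matches the true state — no error.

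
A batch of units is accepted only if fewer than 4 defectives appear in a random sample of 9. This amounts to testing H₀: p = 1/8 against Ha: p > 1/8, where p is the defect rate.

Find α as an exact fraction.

Under H₀, S ~ Binomial(9, 1/8); the Type I error rate is P(S ≥ 4).
Via the complement, α = 1 − Σ_{j=0}^{3} C(9,j)(1/8)^j(7/8)^{9-j} = 76589/4194304.

76589/4194304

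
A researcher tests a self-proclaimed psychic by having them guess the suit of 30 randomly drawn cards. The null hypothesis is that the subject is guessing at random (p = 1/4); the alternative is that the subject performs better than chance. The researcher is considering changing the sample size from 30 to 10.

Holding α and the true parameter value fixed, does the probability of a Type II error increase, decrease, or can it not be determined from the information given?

It increases.

A smaller sample increases the standard error, so the sampling distributions under H₀ and Ha overlap more.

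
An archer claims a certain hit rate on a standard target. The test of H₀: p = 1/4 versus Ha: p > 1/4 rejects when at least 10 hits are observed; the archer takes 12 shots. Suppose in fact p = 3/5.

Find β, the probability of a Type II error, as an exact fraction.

β = P(fail to reject H₀ | Ha true) = P(K ≤ 9 | p = 3/5), K ~ Binomial(12, 3/5).
Equivalently, β = 1 − P(K ≥ 10) = 44753744/48828125.

44753744/48828125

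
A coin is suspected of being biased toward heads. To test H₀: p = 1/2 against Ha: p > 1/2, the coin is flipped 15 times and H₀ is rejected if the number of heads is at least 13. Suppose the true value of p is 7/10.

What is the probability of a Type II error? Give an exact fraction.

873172285377237/1000000000000000

Under the alternative p = 7/10, X ~ Binomial(15, 7/10); β is the probability the test does not reject, P(X < 13).
Adding the binomial probabilities P(X=0)+…+P(X=12) at p = 7/10 gives 873172285377237/1000000000000000.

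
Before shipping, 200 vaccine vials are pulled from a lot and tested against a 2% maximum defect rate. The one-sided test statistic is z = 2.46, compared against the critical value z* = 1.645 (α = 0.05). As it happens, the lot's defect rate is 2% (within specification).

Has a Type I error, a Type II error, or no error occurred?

Type I error

The conventional null hypothesis is that the lot's defect rate is 2% (within specification).
Since z = 2.46 > z* = 1.645, H₀ is rejected.
H₀ is true (actually the lot's defect rate is 2% (within specification)).
Rejecting a true H₀ is a Type I error.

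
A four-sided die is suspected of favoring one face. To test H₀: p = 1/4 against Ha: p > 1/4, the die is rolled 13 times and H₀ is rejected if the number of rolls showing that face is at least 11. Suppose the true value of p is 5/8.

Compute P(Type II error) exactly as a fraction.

A Type II error is failing to reject when Ha holds: with p = 5/8, β = P(Y ≤ 10).
Adding the binomial probabilities P(Y=0)+…+P(Y=10) at p = 5/8 gives 252368141319/274877906944.

252368141319/274877906944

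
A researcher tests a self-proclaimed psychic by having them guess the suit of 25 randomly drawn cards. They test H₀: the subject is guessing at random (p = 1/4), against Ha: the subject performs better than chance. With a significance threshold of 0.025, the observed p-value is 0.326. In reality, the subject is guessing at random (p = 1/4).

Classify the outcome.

Since p = 0.326 ≥ α = 0.025, H₀ is not rejected.
H₀ is true (actually the subject is guessing at random (p = 1/4)).
The decision matches the true state — no error.

No error (correct decision).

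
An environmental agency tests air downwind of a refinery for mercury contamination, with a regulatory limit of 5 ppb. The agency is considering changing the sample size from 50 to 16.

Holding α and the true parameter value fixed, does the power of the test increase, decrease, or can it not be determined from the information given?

It decreases.

With less data the test statistic is noisier; under Ha, more outcomes land inside the acceptance region.
Since power = 1 − β and β increases, power decreases.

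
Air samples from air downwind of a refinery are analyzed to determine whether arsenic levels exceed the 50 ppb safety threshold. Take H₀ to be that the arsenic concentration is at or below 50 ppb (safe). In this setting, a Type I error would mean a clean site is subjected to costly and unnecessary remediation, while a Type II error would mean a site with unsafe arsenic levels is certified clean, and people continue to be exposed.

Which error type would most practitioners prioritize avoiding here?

The Type II consequence (a site with unsafe arsenic levels is certified clean, and people continue to be exposed) is more severe than the Type I consequence (a clean site is subjected to costly and unnecessary remediation).

Type II error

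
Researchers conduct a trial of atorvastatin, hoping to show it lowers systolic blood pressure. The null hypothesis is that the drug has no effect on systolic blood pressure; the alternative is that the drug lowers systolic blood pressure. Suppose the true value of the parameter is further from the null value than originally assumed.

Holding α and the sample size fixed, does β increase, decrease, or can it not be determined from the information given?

The further the true parameter sits from the null value, the more of the Ha sampling distribution falls in the rejection region.

It decreases.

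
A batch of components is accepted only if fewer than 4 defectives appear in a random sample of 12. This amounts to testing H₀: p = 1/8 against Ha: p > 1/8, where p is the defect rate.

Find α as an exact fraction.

3629108645/68719476736

α = P(reject H₀ | H₀ true) = P(S ≥ 4 | p = 1/8), S ~ Binomial(12, 1/8).
α = 1 − P(S ≤ 3) = 1 − 65090368091/68719476736 = 3629108645/68719476736.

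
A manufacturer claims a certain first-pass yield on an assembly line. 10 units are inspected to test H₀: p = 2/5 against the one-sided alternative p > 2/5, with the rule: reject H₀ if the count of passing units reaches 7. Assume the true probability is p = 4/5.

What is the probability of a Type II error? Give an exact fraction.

β = P(fail to reject H₀ | Ha true) = P(S ≤ 6 | p = 4/5), S ~ Binomial(10, 4/5).
Summing C(10,j)·(4/5)^j·(1/5)^{10-j} for j = 0..6 gives 1180409/9765625.

1180409/9765625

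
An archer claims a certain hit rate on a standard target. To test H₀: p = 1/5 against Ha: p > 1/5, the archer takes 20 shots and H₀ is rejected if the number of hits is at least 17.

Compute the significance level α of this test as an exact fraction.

Under H₀, S ~ Binomial(20, 1/5), and α = P(S ≥ 17).
P(S ≥ 17) = Σ_{j=17}^{20} C(20,j)·(1/5)^j·(4/5)^{20-j} = 76081/95367431640625.

76081/95367431640625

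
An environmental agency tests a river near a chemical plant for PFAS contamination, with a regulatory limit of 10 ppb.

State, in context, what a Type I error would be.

With the conventional null hypothesis that the PFAS concentration is at or below 10 ppb (safe):
A Type I error is rejecting H₀ when H₀ is true.
Here that means declaring the site contaminated and ordering remediation when actually the PFAS concentration is at or below 10 ppb (safe).

A Type I error would mean concluding that the PFAS concentration exceeds 10 ppb when in fact the PFAS concentration is at or below 10 ppb (safe).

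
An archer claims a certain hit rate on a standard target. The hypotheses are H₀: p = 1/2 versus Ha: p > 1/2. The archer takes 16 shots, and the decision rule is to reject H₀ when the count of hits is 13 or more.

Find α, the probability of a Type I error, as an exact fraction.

697/65536

Under H₀, S ~ Binomial(16, 1/2), and α = P(S ≥ 13).
That's C(16,13) + C(16,14) + C(16,15) + C(16,16) over 2^16, i.e. (560 + 120 + 16 + 1)/65536 = 697/65536.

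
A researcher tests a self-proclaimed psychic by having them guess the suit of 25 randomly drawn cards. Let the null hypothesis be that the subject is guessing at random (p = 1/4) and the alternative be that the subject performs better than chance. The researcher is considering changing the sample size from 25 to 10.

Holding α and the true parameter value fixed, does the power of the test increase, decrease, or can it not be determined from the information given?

With less data the test statistic is noisier; under Ha, more outcomes land inside the acceptance region.
Since power = 1 − β and β increases, power decreases.

It decreases.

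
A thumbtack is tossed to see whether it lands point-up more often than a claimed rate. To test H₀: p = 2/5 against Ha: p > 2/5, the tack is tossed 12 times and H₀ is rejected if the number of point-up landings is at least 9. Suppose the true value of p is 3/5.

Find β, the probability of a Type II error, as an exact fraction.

37825328/48828125

β = P(fail to reject H₀ | Ha true) = P(S ≤ 8 | p = 3/5), S ~ Binomial(12, 3/5).
Summing C(12,j)·(3/5)^j·(2/5)^{12-j} for j = 0..8 gives 37825328/48828125.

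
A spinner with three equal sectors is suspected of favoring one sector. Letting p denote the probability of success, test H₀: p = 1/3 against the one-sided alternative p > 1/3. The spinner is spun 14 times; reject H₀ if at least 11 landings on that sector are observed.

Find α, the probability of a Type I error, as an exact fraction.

α = P(reject H₀ | H₀ true) = P(Y ≥ 11 | p = 1/3), with Y ~ Binomial(14, 1/3).
Summing C(14,j)(1/3)^j(2/3)^{14−j} for j = 11,…,14 gives 3305/4782969.

3305/4782969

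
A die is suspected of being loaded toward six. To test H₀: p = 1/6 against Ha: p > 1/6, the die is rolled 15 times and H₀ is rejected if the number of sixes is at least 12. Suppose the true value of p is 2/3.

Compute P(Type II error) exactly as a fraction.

Under the alternative p = 2/3, K ~ Binomial(15, 2/3); β is the probability the test does not reject, P(K < 12).
Equivalently, β = 1 − P(K ≥ 12) = 11346539/14348907.

11346539/14348907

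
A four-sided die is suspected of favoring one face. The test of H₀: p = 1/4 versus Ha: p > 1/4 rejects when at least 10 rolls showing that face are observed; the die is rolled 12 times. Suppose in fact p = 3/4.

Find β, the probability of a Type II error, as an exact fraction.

10222777/16777216

Under the alternative p = 3/4, S ~ Binomial(12, 3/4); β is the probability the test does not reject, P(S < 10).
Equivalently, β = 1 − P(S ≥ 10) = 10222777/16777216.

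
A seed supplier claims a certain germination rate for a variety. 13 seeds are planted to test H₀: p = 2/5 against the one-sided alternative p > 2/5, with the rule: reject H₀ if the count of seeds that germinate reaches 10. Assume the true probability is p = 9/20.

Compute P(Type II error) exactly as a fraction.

A Type II error is failing to reject when Ha holds: with p = 9/20, β = P(K ≤ 9).
Equivalently, β = 1 − P(K ≥ 10) = 501584974994213/512000000000000.

501584974994213/512000000000000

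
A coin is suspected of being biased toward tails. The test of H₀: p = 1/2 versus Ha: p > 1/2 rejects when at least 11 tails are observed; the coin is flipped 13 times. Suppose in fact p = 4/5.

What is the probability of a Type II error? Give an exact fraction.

β = P(fail to reject H₀ | Ha true) = P(S ≤ 10 | p = 4/5), S ~ Binomial(13, 4/5).
Summing C(13,j)·(4/5)^j·(1/5)^{13-j} for j = 0..10 gives 608334741/1220703125.

608334741/1220703125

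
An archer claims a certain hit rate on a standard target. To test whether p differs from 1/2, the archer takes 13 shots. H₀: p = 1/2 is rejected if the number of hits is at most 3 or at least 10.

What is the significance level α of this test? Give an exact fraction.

189/2048

α = P(S ≤ 3 or S ≥ 10 | p = 1/2), S ~ Binomial(13, 1/2).
Each tail has probability (1 + 13 + 78 + 286)/8192; doubling gives α = 756/8192 = 189/2048.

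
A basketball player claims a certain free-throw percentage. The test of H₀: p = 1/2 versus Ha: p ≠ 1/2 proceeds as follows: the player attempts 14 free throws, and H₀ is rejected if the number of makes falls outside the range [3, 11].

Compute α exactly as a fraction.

53/4096

α = P(Y ≤ 2 or Y ≥ 12 | p = 1/2), Y ~ Binomial(14, 1/2).
The two tails are symmetric, so α = 2·(1 + 14 + 91)/2^14 = 212/16384 = 53/4096.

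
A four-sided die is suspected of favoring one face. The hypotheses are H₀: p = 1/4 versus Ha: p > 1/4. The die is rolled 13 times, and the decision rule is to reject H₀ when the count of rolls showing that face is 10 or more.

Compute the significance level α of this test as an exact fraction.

529/4194304

α = P(reject H₀ | H₀ true) = P(K ≥ 10 | p = 1/4), with K ~ Binomial(13, 1/4).
Adding the binomial terms for j = 10 through 13 with p = 1/4 yields 529/4194304.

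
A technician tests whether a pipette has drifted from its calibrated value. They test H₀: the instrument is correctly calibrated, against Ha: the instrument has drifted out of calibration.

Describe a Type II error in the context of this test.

A Type II error is failing to reject H₀ when H₀ is false.
Here that means leaving the instrument in service when actually the instrument has drifted out of calibration.

A Type II error would mean concluding that the instrument is correctly calibrated (or at least failing to establish that the instrument has drifted out of calibration) when in fact the instrument has drifted out of calibration.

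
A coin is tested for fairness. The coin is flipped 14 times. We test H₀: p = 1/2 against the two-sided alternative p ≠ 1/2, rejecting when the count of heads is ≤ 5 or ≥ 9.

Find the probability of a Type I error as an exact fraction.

3473/8192

α = P(S ≤ 5 or S ≥ 9 | p = 1/2), S ~ Binomial(14, 1/2).
By symmetry, α = 2·P(S ≤ 5) = 2·(1 + 14 + 91 + 364 + 1001 + 2002)/16384 = 6946/16384 = 3473/8192.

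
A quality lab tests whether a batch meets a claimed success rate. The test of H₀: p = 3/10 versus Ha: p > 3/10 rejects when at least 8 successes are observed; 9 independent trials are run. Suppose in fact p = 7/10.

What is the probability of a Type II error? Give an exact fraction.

A Type II error is failing to reject when Ha holds: with p = 7/10, β = P(X ≤ 7).
Summing C(9,j)·(7/10)^j·(3/10)^{9-j} for j = 0..7 gives 401998383/500000000.

401998383/500000000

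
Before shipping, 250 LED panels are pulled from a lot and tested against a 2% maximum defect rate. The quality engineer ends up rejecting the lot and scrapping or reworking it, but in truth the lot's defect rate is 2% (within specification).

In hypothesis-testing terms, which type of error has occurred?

Type I error

The null hypothesis here is that the lot's defect rate is 2% (within specification).
'Rejecting the lot and scrapping or reworking it' corresponds to rejecting H₀.
H₀ was rejected but H₀ is true — a Type I error (false positive).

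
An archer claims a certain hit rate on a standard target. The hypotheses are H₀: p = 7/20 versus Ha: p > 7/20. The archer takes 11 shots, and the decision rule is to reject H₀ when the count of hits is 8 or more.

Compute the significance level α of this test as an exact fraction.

The Type I error probability is α = P(S ≥ 8) computed under H₀, where S ~ Binomial(11, 7/20).
P(S ≥ 8) = Σ_{j=8}^{11} C(11,j)·(7/20)^j·(13/20)^{11-j} = 62680681273/5120000000000.

62680681273/5120000000000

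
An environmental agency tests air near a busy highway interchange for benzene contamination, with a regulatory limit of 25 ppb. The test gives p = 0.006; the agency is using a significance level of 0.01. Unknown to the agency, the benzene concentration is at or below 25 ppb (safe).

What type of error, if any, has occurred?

The conventional null hypothesis is that the benzene concentration is at or below 25 ppb (safe).
Since p = 0.006 < α = 0.01, H₀ is rejected.
H₀ is true (actually the benzene concentration is at or below 25 ppb (safe)).
Rejecting a true H₀ is a Type I error.

Type I error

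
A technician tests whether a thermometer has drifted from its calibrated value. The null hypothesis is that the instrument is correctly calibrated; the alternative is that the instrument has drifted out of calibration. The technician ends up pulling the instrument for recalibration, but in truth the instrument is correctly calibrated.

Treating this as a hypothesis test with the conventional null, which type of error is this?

'Pulling the instrument for recalibration' corresponds to rejecting H₀.
H₀ was rejected but H₀ is true — a Type I error (false positive).

Type I error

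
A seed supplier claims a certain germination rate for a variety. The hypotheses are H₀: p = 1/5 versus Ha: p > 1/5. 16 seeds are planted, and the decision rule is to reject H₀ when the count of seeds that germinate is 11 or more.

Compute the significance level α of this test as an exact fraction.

4976577/152587890625

α = P(reject H₀ | H₀ true) = P(Y ≥ 11 | p = 1/5), with Y ~ Binomial(16, 1/5).
Adding the binomial terms for j = 11 through 16 with p = 1/5 yields 4976577/152587890625.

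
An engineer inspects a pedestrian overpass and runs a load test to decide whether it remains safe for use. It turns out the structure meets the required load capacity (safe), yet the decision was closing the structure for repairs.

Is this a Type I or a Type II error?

The null hypothesis here is that the structure meets the required load capacity (safe).
'Closing the structure for repairs' corresponds to rejecting H₀.
H₀ was rejected but H₀ is true — a Type I error (false positive).

Type I error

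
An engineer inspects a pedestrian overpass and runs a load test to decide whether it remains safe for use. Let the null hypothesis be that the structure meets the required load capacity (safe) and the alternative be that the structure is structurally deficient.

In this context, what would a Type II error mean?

A Type II error would mean concluding that the structure meets the required load capacity (safe) (or at least failing to establish that the structure is structurally deficient) when in fact the structure is structurally deficient.

A Type II error is failing to reject H₀ when H₀ is false.
Here that means keeping the structure open when actually the structure is structurally deficient.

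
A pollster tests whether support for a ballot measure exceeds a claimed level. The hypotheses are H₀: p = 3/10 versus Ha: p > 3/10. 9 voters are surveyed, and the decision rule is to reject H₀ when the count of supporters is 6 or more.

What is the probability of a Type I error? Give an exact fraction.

α = P(reject H₀ | H₀ true) = P(X ≥ 6 | p = 3/10), with X ~ Binomial(9, 3/10).
P(X ≥ 6) = Σ_{j=6}^{9} C(9,j)·(3/10)^j·(7/10)^{9-j} = 12647421/500000000.

12647421/500000000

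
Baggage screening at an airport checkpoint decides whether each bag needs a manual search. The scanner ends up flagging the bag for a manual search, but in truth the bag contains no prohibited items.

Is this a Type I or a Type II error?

Type I error

The null hypothesis here is that the bag contains no prohibited items.
'Flagging the bag for a manual search' corresponds to rejecting H₀.
H₀ was rejected but H₀ is true — a Type I error (false positive).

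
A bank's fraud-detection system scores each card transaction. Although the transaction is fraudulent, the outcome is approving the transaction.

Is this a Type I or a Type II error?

Type II error

The null hypothesis here is that the transaction is legitimate.
'Approving the transaction' corresponds to failing to reject H₀.
H₀ was not rejected but H₀ is false — a Type II error (false negative).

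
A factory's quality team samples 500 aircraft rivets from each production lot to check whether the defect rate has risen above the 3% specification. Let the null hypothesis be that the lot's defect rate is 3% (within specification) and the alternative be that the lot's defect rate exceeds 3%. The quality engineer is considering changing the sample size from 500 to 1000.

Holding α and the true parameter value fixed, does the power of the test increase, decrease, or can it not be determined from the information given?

It increases.

A larger sample reduces the standard error, pulling the sampling distribution under Ha further from the non-rejection region.
Since power = 1 − β and β decreases, power increases.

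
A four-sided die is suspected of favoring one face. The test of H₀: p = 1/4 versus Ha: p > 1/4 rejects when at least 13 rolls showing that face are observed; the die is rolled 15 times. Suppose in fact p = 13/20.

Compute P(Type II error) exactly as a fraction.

30745097163070342213/32768000000000000000

Under the alternative p = 13/20, K ~ Binomial(15, 13/20); β is the probability the test does not reject, P(K < 13).
Summing C(15,j)·(13/20)^j·(7/20)^{15-j} for j = 0..12 gives 30745097163070342213/32768000000000000000.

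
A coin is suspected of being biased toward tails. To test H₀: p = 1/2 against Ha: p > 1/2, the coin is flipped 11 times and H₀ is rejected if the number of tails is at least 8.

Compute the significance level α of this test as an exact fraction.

α = P(reject H₀ | H₀ true) = P(S ≥ 8 | p = 1/2), with S ~ Binomial(11, 1/2).
P(S ≥ 8) = [C(11,8) + C(11,9) + C(11,10) + C(11,11)] / 2^11 = (165 + 55 + 11 + 1) / 2048 = 232/2048 = 29/256.

29/256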